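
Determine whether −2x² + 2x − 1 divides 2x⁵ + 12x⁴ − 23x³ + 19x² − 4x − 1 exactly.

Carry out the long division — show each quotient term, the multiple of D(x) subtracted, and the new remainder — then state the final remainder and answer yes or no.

R(x) = 3x − 2, so D(x) is not a factor of P(x). no

Step 1: lead(2x⁵ + 12x⁴ − 23x³ + 19x² − 4x − 1) ÷ lead(D) = 2x⁵ ÷ −2x² = −x³. Subtract (−x³)·D = 2x⁵ − 2x⁴ + x³. Remainder: 14x⁴ − 24x³ + 19x² − 4x − 1.
Step 2: lead(14x⁴ − 24x³ + 19x² − 4x − 1) ÷ lead(D) = 14x⁴ ÷ −2x² = −7x². Subtract (−7x²)·D = 14x⁴ − 14x³ + 7x². Remainder: −10x³ + 12x² − 4x − 1.
Step 3: lead(−10x³ + 12x² − 4x − 1) ÷ lead(D) = −10x³ ÷ −2x² = 5x. Subtract (5x)·D = −10x³ + 10x² − 5x. Remainder: 2x² + x − 1.
Step 4: lead(2x² + x − 1) ÷ lead(D) = 2x² ÷ −2x² = −1. Subtract (−1)·D = 2x² − 2x + 1. Remainder: 3x − 2.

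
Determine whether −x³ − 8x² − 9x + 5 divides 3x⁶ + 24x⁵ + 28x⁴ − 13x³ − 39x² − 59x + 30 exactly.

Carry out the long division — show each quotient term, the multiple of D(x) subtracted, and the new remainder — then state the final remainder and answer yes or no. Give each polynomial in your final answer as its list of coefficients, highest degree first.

Step 1: lead(3x⁶ + 24x⁵ + 28x⁴ − 13x³ − 39x² − 59x + 30) ÷ lead(D) = 3x⁶ ÷ −x³ = −3x³. Subtract (−3x³)·D = 3x⁶ + 24x⁵ + 27x⁴ − 15x³. Remainder: x⁴ + 2x³ − 39x² − 59x + 30.
Step 2: lead(x⁴ + 2x³ − 39x² − 59x + 30) ÷ lead(D) = x⁴ ÷ −x³ = −x. Subtract (−x)·D = x⁴ + 8x³ + 9x² − 5x. Remainder: −6x³ − 48x² − 54x + 30.
Step 3: lead(−6x³ − 48x² − 54x + 30) ÷ lead(D) = −6x³ ÷ −x³ = 6. Subtract (6)·D = −6x³ − 48x² − 54x + 30. Remainder: 0.

R = [0], so D(x) is a factor of P(x). yes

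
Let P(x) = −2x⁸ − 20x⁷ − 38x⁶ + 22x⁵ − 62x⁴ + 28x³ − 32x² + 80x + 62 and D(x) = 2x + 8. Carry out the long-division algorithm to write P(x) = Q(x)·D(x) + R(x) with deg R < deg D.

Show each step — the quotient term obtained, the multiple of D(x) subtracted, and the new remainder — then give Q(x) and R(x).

Q(x) = −x⁷ − 6x⁶ + 5x⁵ − 9x⁴ + 5x³ − 6x² + 8x + 8; R(x) = −2

Step 1: lead(−2x⁸ − 20x⁷ − 38x⁶ + 22x⁵ − 62x⁴ + 28x³ − 32x² + 80x + 62) ÷ lead(D) = −2x⁸ ÷ 2x = −x⁷. Subtract (−x⁷)·D = −2x⁸ − 8x⁷. Remainder: −12x⁷ − 38x⁶ + 22x⁵ − 62x⁴ + 28x³ − 32x² + 80x + 62.
Step 2: lead(−12x⁷ − 38x⁶ + 22x⁵ − 62x⁴ + 28x³ − 32x² + 80x + 62) ÷ lead(D) = −12x⁷ ÷ 2x = −6x⁶. Subtract (−6x⁶)·D = −12x⁷ − 48x⁶. Remainder: 10x⁶ + 22x⁵ − 62x⁴ + 28x³ − 32x² + 80x + 62.
Step 3: lead(10x⁶ + 22x⁵ − 62x⁴ + 28x³ − 32x² + 80x + 62) ÷ lead(D) = 10x⁶ ÷ 2x = 5x⁵. Subtract (5x⁵)·D = 10x⁶ + 40x⁵. Remainder: −18x⁵ − 62x⁴ + 28x³ − 32x² + 80x + 62.
Step 4: lead(−18x⁵ − 62x⁴ + 28x³ − 32x² + 80x + 62) ÷ lead(D) = −18x⁵ ÷ 2x = −9x⁴. Subtract (−9x⁴)·D = −18x⁵ − 72x⁴. Remainder: 10x⁴ + 28x³ − 32x² + 80x + 62.
Step 5: lead(10x⁴ + 28x³ − 32x² + 80x + 62) ÷ lead(D) = 10x⁴ ÷ 2x = 5x³. Subtract (5x³)·D = 10x⁴ + 40x³. Remainder: −12x³ − 32x² + 80x + 62.
Step 6: lead(−12x³ − 32x² + 80x + 62) ÷ lead(D) = −12x³ ÷ 2x = −6x². Subtract (−6x²)·D = −12x³ − 48x². Remainder: 16x² + 80x + 62.
Step 7: lead(16x² + 80x + 62) ÷ lead(D) = 16x² ÷ 2x = 8x. Subtract (8x)·D = 16x² + 64x. Remainder: 16x + 62.
Step 8: lead(16x + 62) ÷ lead(D) = 16x ÷ 2x = 8. Subtract (8)·D = 16x + 64. Remainder: −2.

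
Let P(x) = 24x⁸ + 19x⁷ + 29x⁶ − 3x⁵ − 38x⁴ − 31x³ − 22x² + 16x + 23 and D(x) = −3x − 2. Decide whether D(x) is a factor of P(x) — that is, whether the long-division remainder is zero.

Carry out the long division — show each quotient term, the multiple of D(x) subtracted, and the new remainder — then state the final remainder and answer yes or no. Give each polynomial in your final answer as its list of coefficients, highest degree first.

Step 1: lead(24x⁸ + 19x⁷ + 29x⁶ − 3x⁵ − 38x⁴ − 31x³ − 22x² + 16x + 23) ÷ lead(D) = 24x⁸ ÷ −3x = −8x⁷. Subtract (−8x⁷)·D = 24x⁸ + 16x⁷. Remainder: 3x⁷ + 29x⁶ − 3x⁵ − 38x⁴ − 31x³ − 22x² + 16x + 23.
Step 2: lead(3x⁷ + 29x⁶ − 3x⁵ − 38x⁴ − 31x³ − 22x² + 16x + 23) ÷ lead(D) = 3x⁷ ÷ −3x = −x⁶. Subtract (−x⁶)·D = 3x⁷ + 2x⁶. Remainder: 27x⁶ − 3x⁵ − 38x⁴ − 31x³ − 22x² + 16x + 23.
Step 3: lead(27x⁶ − 3x⁵ − 38x⁴ − 31x³ − 22x² + 16x + 23) ÷ lead(D) = 27x⁶ ÷ −3x = −9x⁵. Subtract (−9x⁵)·D = 27x⁶ + 18x⁵. Remainder: −21x⁵ − 38x⁴ − 31x³ − 22x² + 16x + 23.
Step 4: lead(−21x⁵ − 38x⁴ − 31x³ − 22x² + 16x + 23) ÷ lead(D) = −21x⁵ ÷ −3x = 7x⁴. Subtract (7x⁴)·D = −21x⁵ − 14x⁴. Remainder: −24x⁴ − 31x³ − 22x² + 16x + 23.
Step 5: lead(−24x⁴ − 31x³ − 22x² + 16x + 23) ÷ lead(D) = −24x⁴ ÷ −3x = 8x³. Subtract (8x³)·D = −24x⁴ − 16x³. Remainder: −15x³ − 22x² + 16x + 23.
Step 6: lead(−15x³ − 22x² + 16x + 23) ÷ lead(D) = −15x³ ÷ −3x = 5x². Subtract (5x²)·D = −15x³ − 10x². Remainder: −12x² + 16x + 23.
Step 7: lead(−12x² + 16x + 23) ÷ lead(D) = −12x² ÷ −3x = 4x. Subtract (4x)·D = −12x² − 8x. Remainder: 24x + 23.
Step 8: lead(24x + 23) ÷ lead(D) = 24x ÷ −3x = −8. Subtract (−8)·D = 24x + 16. Remainder: 7.

R = [7], so D(x) is not a factor of P(x). no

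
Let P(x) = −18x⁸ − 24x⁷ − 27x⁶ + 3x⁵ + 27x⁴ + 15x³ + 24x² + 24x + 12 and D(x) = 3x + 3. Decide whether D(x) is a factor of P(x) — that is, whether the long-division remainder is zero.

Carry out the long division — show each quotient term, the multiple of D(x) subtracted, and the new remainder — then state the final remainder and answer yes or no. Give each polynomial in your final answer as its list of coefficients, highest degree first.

R = [0], so D(x) is a factor of P(x). yes

Step 1: lead(−18x⁸ − 24x⁷ − 27x⁶ + 3x⁵ + 27x⁴ + 15x³ + 24x² + 24x + 12) ÷ lead(D) = −18x⁸ ÷ 3x = −6x⁷. Subtract (−6x⁷)·D = −18x⁸ − 18x⁷. Remainder: −6x⁷ − 27x⁶ + 3x⁵ + 27x⁴ + 15x³ + 24x² + 24x + 12.
Step 2: lead(−6x⁷ − 27x⁶ + 3x⁵ + 27x⁴ + 15x³ + 24x² + 24x + 12) ÷ lead(D) = −6x⁷ ÷ 3x = −2x⁶. Subtract (−2x⁶)·D = −6x⁷ − 6x⁶. Remainder: −21x⁶ + 3x⁵ + 27x⁴ + 15x³ + 24x² + 24x + 12.
Step 3: lead(−21x⁶ + 3x⁵ + 27x⁴ + 15x³ + 24x² + 24x + 12) ÷ lead(D) = −21x⁶ ÷ 3x = −7x⁵. Subtract (−7x⁵)·D = −21x⁶ − 21x⁵. Remainder: 24x⁵ + 27x⁴ + 15x³ + 24x² + 24x + 12.
Step 4: lead(24x⁵ + 27x⁴ + 15x³ + 24x² + 24x + 12) ÷ lead(D) = 24x⁵ ÷ 3x = 8x⁴. Subtract (8x⁴)·D = 24x⁵ + 24x⁴. Remainder: 3x⁴ + 15x³ + 24x² + 24x + 12.
Step 5: lead(3x⁴ + 15x³ + 24x² + 24x + 12) ÷ lead(D) = 3x⁴ ÷ 3x = x³. Subtract (x³)·D = 3x⁴ + 3x³. Remainder: 12x³ + 24x² + 24x + 12.
Step 6: lead(12x³ + 24x² + 24x + 12) ÷ lead(D) = 12x³ ÷ 3x = 4x². Subtract (4x²)·D = 12x³ + 12x². Remainder: 12x² + 24x + 12.
Step 7: lead(12x² + 24x + 12) ÷ lead(D) = 12x² ÷ 3x = 4x. Subtract (4x)·D = 12x² + 12x. Remainder: 12x + 12.
Step 8: lead(12x + 12) ÷ lead(D) = 12x ÷ 3x = 4. Subtract (4)·D = 12x + 12. Remainder: 0.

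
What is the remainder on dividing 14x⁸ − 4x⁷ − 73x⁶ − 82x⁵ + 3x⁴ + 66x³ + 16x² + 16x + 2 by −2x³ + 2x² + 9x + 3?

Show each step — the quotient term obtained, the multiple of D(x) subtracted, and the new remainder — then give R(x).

Step 1: lead(14x⁸ − 4x⁷ − 73x⁶ − 82x⁵ + 3x⁴ + 66x³ + 16x² + 16x + 2) ÷ lead(D) = 14x⁸ ÷ −2x³ = −7x⁵. Subtract (−7x⁵)·D = 14x⁸ − 14x⁷ − 63x⁶ − 21x⁵. Remainder: 10x⁷ − 10x⁶ − 61x⁵ + 3x⁴ + 66x³ + 16x² + 16x + 2.
Step 2: lead(10x⁷ − 10x⁶ − 61x⁵ + 3x⁴ + 66x³ + 16x² + 16x + 2) ÷ lead(D) = 10x⁷ ÷ −2x³ = −5x⁴. Subtract (−5x⁴)·D = 10x⁷ − 10x⁶ − 45x⁵ − 15x⁴. Remainder: −16x⁵ + 18x⁴ + 66x³ + 16x² + 16x + 2.
Step 3: lead(−16x⁵ + 18x⁴ + 66x³ + 16x² + 16x + 2) ÷ lead(D) = −16x⁵ ÷ −2x³ = 8x². Subtract (8x²)·D = −16x⁵ + 16x⁴ + 72x³ + 24x². Remainder: 2x⁴ − 6x³ − 8x² + 16x + 2.
Step 4: lead(2x⁴ − 6x³ − 8x² + 16x + 2) ÷ lead(D) = 2x⁴ ÷ −2x³ = −x. Subtract (−x)·D = 2x⁴ − 2x³ − 9x² − 3x. Remainder: −4x³ + x² + 19x + 2.
Step 5: lead(−4x³ + x² + 19x + 2) ÷ lead(D) = −4x³ ÷ −2x³ = 2. Subtract (2)·D = −4x³ + 4x² + 18x + 6. Remainder: −3x² + x − 4.

R(x) = −3x² + x − 4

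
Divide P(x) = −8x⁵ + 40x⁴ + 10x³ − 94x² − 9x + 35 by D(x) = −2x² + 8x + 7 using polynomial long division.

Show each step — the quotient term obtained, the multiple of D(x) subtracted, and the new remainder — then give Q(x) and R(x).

Step 1: lead(−8x⁵ + 40x⁴ + 10x³ − 94x² − 9x + 35) ÷ lead(D) = −8x⁵ ÷ −2x² = 4x³. Subtract (4x³)·D = −8x⁵ + 32x⁴ + 28x³. Remainder: 8x⁴ − 18x³ − 94x² − 9x + 35.
Step 2: lead(8x⁴ − 18x³ − 94x² − 9x + 35) ÷ lead(D) = 8x⁴ ÷ −2x² = −4x². Subtract (−4x²)·D = 8x⁴ − 32x³ − 28x². Remainder: 14x³ − 66x² − 9x + 35.
Step 3: lead(14x³ − 66x² − 9x + 35) ÷ lead(D) = 14x³ ÷ −2x² = −7x. Subtract (−7x)·D = 14x³ − 56x² − 49x. Remainder: −10x² + 40x + 35.
Step 4: lead(−10x² + 40x + 35) ÷ lead(D) = −10x² ÷ −2x² = 5. Subtract (5)·D = −10x² + 40x + 35. Remainder: 0.

Q(x) = 4x³ − 4x² − 7x + 5; R(x) = 0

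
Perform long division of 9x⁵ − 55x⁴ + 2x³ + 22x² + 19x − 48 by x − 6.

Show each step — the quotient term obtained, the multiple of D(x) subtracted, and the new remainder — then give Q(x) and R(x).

Step 1: lead(9x⁵ − 55x⁴ + 2x³ + 22x² + 19x − 48) ÷ lead(D) = 9x⁵ ÷ x = 9x⁴. Subtract (9x⁴)·D = 9x⁵ − 54x⁴. Remainder: −x⁴ + 2x³ + 22x² + 19x − 48.
Step 2: lead(−x⁴ + 2x³ + 22x² + 19x − 48) ÷ lead(D) = −x⁴ ÷ x = −x³. Subtract (−x³)·D = −x⁴ + 6x³. Remainder: −4x³ + 22x² + 19x − 48.
Step 3: lead(−4x³ + 22x² + 19x − 48) ÷ lead(D) = −4x³ ÷ x = −4x². Subtract (−4x²)·D = −4x³ + 24x². Remainder: −2x² + 19x − 48.
Step 4: lead(−2x² + 19x − 48) ÷ lead(D) = −2x² ÷ x = −2x. Subtract (−2x)·D = −2x² + 12x. Remainder: 7x − 48.
Step 5: lead(7x − 48) ÷ lead(D) = 7x ÷ x = 7. Subtract (7)·D = 7x − 42. Remainder: −6.

Q(x) = 9x⁴ − x³ − 4x² − 2x + 7; R(x) = −6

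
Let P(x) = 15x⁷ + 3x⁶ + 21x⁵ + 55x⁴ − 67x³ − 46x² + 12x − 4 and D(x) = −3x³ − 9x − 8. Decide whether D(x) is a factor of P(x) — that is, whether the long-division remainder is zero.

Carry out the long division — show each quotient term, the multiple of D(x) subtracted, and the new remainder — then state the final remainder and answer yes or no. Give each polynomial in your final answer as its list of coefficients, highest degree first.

Step 1: lead(15x⁷ + 3x⁶ + 21x⁵ + 55x⁴ − 67x³ − 46x² + 12x − 4) ÷ lead(D) = 15x⁷ ÷ −3x³ = −5x⁴. Subtract (−5x⁴)·D = 15x⁷ + 45x⁵ + 40x⁴. Remainder: 3x⁶ − 24x⁵ + 15x⁴ − 67x³ − 46x² + 12x − 4.
Step 2: lead(3x⁶ − 24x⁵ + 15x⁴ − 67x³ − 46x² + 12x − 4) ÷ lead(D) = 3x⁶ ÷ −3x³ = −x³. Subtract (−x³)·D = 3x⁶ + 9x⁴ + 8x³. Remainder: −24x⁵ + 6x⁴ − 75x³ − 46x² + 12x − 4.
Step 3: lead(−24x⁵ + 6x⁴ − 75x³ − 46x² + 12x − 4) ÷ lead(D) = −24x⁵ ÷ −3x³ = 8x². Subtract (8x²)·D = −24x⁵ − 72x³ − 64x². Remainder: 6x⁴ − 3x³ + 18x² + 12x − 4.
Step 4: lead(6x⁴ − 3x³ + 18x² + 12x − 4) ÷ lead(D) = 6x⁴ ÷ −3x³ = −2x. Subtract (−2x)·D = 6x⁴ + 18x² + 16x. Remainder: −3x³ − 4x − 4.
Step 5: lead(−3x³ − 4x − 4) ÷ lead(D) = −3x³ ÷ −3x³ = 1. Subtract (1)·D = −3x³ − 9x − 8. Remainder: 5x + 4.

R = [5, 4], so D(x) is not a factor of P(x). no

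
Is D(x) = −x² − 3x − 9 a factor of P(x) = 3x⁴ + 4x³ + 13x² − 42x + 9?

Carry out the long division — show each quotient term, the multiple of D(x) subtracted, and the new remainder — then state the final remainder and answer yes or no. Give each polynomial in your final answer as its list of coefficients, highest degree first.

Step 1: lead(3x⁴ + 4x³ + 13x² − 42x + 9) ÷ lead(D) = 3x⁴ ÷ −x² = −3x². Subtract (−3x²)·D = 3x⁴ + 9x³ + 27x². Remainder: −5x³ − 14x² − 42x + 9.
Step 2: lead(−5x³ − 14x² − 42x + 9) ÷ lead(D) = −5x³ ÷ −x² = 5x. Subtract (5x)·D = −5x³ − 15x² − 45x. Remainder: x² + 3x + 9.
Step 3: lead(x² + 3x + 9) ÷ lead(D) = x² ÷ −x² = −1. Subtract (−1)·D = x² + 3x + 9. Remainder: 0.

R = [0], so D(x) is a factor of P(x). yes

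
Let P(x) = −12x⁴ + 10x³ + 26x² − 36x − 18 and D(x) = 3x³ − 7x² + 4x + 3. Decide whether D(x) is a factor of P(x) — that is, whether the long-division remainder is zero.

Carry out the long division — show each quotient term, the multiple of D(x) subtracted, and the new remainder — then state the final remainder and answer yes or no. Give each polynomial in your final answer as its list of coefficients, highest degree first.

R = [0], so D(x) is a factor of P(x). yes

Step 1: lead(−12x⁴ + 10x³ + 26x² − 36x − 18) ÷ lead(D) = −12x⁴ ÷ 3x³ = −4x. Subtract (−4x)·D = −12x⁴ + 28x³ − 16x² − 12x. Remainder: −18x³ + 42x² − 24x − 18.
Step 2: lead(−18x³ + 42x² − 24x − 18) ÷ lead(D) = −18x³ ÷ 3x³ = −6. Subtract (−6)·D = −18x³ + 42x² − 24x − 18. Remainder: 0.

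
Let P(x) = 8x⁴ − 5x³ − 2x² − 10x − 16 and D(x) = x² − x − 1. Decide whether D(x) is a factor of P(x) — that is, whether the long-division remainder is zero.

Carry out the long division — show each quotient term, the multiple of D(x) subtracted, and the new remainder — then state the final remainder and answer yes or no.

Step 1: lead(8x⁴ − 5x³ − 2x² − 10x − 16) ÷ lead(D) = 8x⁴ ÷ x² = 8x². Subtract (8x²)·D = 8x⁴ − 8x³ − 8x². Remainder: 3x³ + 6x² − 10x − 16.
Step 2: lead(3x³ + 6x² − 10x − 16) ÷ lead(D) = 3x³ ÷ x² = 3x. Subtract (3x)·D = 3x³ − 3x² − 3x. Remainder: 9x² − 7x − 16.
Step 3: lead(9x² − 7x − 16) ÷ lead(D) = 9x² ÷ x² = 9. Subtract (9)·D = 9x² − 9x − 9. Remainder: 2x − 7.

R(x) = 2x − 7, so D(x) is not a factor of P(x). no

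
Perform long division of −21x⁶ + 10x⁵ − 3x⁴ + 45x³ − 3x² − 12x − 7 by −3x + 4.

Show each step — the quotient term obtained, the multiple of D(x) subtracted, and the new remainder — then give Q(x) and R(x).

Step 1: lead(−21x⁶ + 10x⁵ − 3x⁴ + 45x³ − 3x² − 12x − 7) ÷ lead(D) = −21x⁶ ÷ −3x = 7x⁵. Subtract (7x⁵)·D = −21x⁶ + 28x⁵. Remainder: −18x⁵ − 3x⁴ + 45x³ − 3x² − 12x − 7.
Step 2: lead(−18x⁵ − 3x⁴ + 45x³ − 3x² − 12x − 7) ÷ lead(D) = −18x⁵ ÷ −3x = 6x⁴. Subtract (6x⁴)·D = −18x⁵ + 24x⁴. Remainder: −27x⁴ + 45x³ − 3x² − 12x − 7.
Step 3: lead(−27x⁴ + 45x³ − 3x² − 12x − 7) ÷ lead(D) = −27x⁴ ÷ −3x = 9x³. Subtract (9x³)·D = −27x⁴ + 36x³. Remainder: 9x³ − 3x² − 12x − 7.
Step 4: lead(9x³ − 3x² − 12x − 7) ÷ lead(D) = 9x³ ÷ −3x = −3x². Subtract (−3x²)·D = 9x³ − 12x². Remainder: 9x² − 12x − 7.
Step 5: lead(9x² − 12x − 7) ÷ lead(D) = 9x² ÷ −3x = −3x. Subtract (−3x)·D = 9x² − 12x. Remainder: −7.

Q(x) = 7x⁵ + 6x⁴ + 9x³ − 3x² − 3x; R(x) = −7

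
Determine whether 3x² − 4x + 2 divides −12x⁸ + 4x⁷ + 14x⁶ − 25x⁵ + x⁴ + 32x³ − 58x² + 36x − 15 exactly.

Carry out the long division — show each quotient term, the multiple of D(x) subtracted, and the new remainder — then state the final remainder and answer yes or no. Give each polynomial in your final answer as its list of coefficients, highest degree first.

Step 1: lead(−12x⁸ + 4x⁷ + 14x⁶ − 25x⁵ + x⁴ + 32x³ − 58x² + 36x − 15) ÷ lead(D) = −12x⁸ ÷ 3x² = −4x⁶. Subtract (−4x⁶)·D = −12x⁸ + 16x⁷ − 8x⁶. Remainder: −12x⁷ + 22x⁶ − 25x⁵ + x⁴ + 32x³ − 58x² + 36x − 15.
Step 2: lead(−12x⁷ + 22x⁶ − 25x⁵ + x⁴ + 32x³ − 58x² + 36x − 15) ÷ lead(D) = −12x⁷ ÷ 3x² = −4x⁵. Subtract (−4x⁵)·D = −12x⁷ + 16x⁶ − 8x⁵. Remainder: 6x⁶ − 17x⁵ + x⁴ + 32x³ − 58x² + 36x − 15.
Step 3: lead(6x⁶ − 17x⁵ + x⁴ + 32x³ − 58x² + 36x − 15) ÷ lead(D) = 6x⁶ ÷ 3x² = 2x⁴. Subtract (2x⁴)·D = 6x⁶ − 8x⁵ + 4x⁴. Remainder: −9x⁵ − 3x⁴ + 32x³ − 58x² + 36x − 15.
Step 4: lead(−9x⁵ − 3x⁴ + 32x³ − 58x² + 36x − 15) ÷ lead(D) = −9x⁵ ÷ 3x² = −3x³. Subtract (−3x³)·D = −9x⁵ + 12x⁴ − 6x³. Remainder: −15x⁴ + 38x³ − 58x² + 36x − 15.
Step 5: lead(−15x⁴ + 38x³ − 58x² + 36x − 15) ÷ lead(D) = −15x⁴ ÷ 3x² = −5x². Subtract (−5x²)·D = −15x⁴ + 20x³ − 10x². Remainder: 18x³ − 48x² + 36x − 15.
Step 6: lead(18x³ − 48x² + 36x − 15) ÷ lead(D) = 18x³ ÷ 3x² = 6x. Subtract (6x)·D = 18x³ − 24x² + 12x. Remainder: −24x² + 24x − 15.
Step 7: lead(−24x² + 24x − 15) ÷ lead(D) = −24x² ÷ 3x² = −8. Subtract (−8)·D = −24x² + 32x − 16. Remainder: −8x + 1.

R = [-8, 1], so D(x) is not a factor of P(x). no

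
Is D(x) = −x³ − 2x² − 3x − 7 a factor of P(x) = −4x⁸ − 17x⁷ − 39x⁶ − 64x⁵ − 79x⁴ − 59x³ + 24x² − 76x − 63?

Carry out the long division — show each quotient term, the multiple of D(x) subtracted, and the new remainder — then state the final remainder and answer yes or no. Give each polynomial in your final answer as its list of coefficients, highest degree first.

Step 1: lead(−4x⁸ − 17x⁷ − 39x⁶ − 64x⁵ − 79x⁴ − 59x³ + 24x² − 76x − 63) ÷ lead(D) = −4x⁸ ÷ −x³ = 4x⁵. Subtract (4x⁵)·D = −4x⁸ − 8x⁷ − 12x⁶ − 28x⁵. Remainder: −9x⁷ − 27x⁶ − 36x⁵ − 79x⁴ − 59x³ + 24x² − 76x − 63.
Step 2: lead(−9x⁷ − 27x⁶ − 36x⁵ − 79x⁴ − 59x³ + 24x² − 76x − 63) ÷ lead(D) = −9x⁷ ÷ −x³ = 9x⁴. Subtract (9x⁴)·D = −9x⁷ − 18x⁶ − 27x⁵ − 63x⁴. Remainder: −9x⁶ − 9x⁵ − 16x⁴ − 59x³ + 24x² − 76x − 63.
Step 3: lead(−9x⁶ − 9x⁵ − 16x⁴ − 59x³ + 24x² − 76x − 63) ÷ lead(D) = −9x⁶ ÷ −x³ = 9x³. Subtract (9x³)·D = −9x⁶ − 18x⁵ − 27x⁴ − 63x³. Remainder: 9x⁵ + 11x⁴ + 4x³ + 24x² − 76x − 63.
Step 4: lead(9x⁵ + 11x⁴ + 4x³ + 24x² − 76x − 63) ÷ lead(D) = 9x⁵ ÷ −x³ = −9x². Subtract (−9x²)·D = 9x⁵ + 18x⁴ + 27x³ + 63x². Remainder: −7x⁴ − 23x³ − 39x² − 76x − 63.
Step 5: lead(−7x⁴ − 23x³ − 39x² − 76x − 63) ÷ lead(D) = −7x⁴ ÷ −x³ = 7x. Subtract (7x)·D = −7x⁴ − 14x³ − 21x² − 49x. Remainder: −9x³ − 18x² − 27x − 63.
Step 6: lead(−9x³ − 18x² − 27x − 63) ÷ lead(D) = −9x³ ÷ −x³ = 9. Subtract (9)·D = −9x³ − 18x² − 27x − 63. Remainder: 0.

R = [0], so D(x) is a factor of P(x). yes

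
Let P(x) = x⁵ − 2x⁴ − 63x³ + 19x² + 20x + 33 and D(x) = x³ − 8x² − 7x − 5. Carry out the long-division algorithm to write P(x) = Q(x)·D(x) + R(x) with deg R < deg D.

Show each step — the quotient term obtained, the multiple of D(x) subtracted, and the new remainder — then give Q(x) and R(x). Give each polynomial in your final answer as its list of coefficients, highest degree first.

Step 1: lead(x⁵ − 2x⁴ − 63x³ + 19x² + 20x + 33) ÷ lead(D) = x⁵ ÷ x³ = x². Subtract (x²)·D = x⁵ − 8x⁴ − 7x³ − 5x². Remainder: 6x⁴ − 56x³ + 24x² + 20x + 33.
Step 2: lead(6x⁴ − 56x³ + 24x² + 20x + 33) ÷ lead(D) = 6x⁴ ÷ x³ = 6x. Subtract (6x)·D = 6x⁴ − 48x³ − 42x² − 30x. Remainder: −8x³ + 66x² + 50x + 33.
Step 3: lead(−8x³ + 66x² + 50x + 33) ÷ lead(D) = −8x³ ÷ x³ = −8. Subtract (−8)·D = −8x³ + 64x² + 56x + 40. Remainder: 2x² − 6x − 7.

Q = [1, 6, -8]; R = [2, -6, -7]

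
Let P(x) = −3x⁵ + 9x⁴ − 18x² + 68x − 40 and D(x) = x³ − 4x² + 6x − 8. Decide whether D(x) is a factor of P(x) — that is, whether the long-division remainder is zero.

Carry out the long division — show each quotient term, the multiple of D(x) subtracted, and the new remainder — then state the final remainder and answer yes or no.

Step 1: lead(−3x⁵ + 9x⁴ − 18x² + 68x − 40) ÷ lead(D) = −3x⁵ ÷ x³ = −3x². Subtract (−3x²)·D = −3x⁵ + 12x⁴ − 18x³ + 24x². Remainder: −3x⁴ + 18x³ − 42x² + 68x − 40.
Step 2: lead(−3x⁴ + 18x³ − 42x² + 68x − 40) ÷ lead(D) = −3x⁴ ÷ x³ = −3x. Subtract (−3x)·D = −3x⁴ + 12x³ − 18x² + 24x. Remainder: 6x³ − 24x² + 44x − 40.
Step 3: lead(6x³ − 24x² + 44x − 40) ÷ lead(D) = 6x³ ÷ x³ = 6. Subtract (6)·D = 6x³ − 24x² + 36x − 48. Remainder: 8x + 8.

R(x) = 8x + 8, so D(x) is not a factor of P(x). no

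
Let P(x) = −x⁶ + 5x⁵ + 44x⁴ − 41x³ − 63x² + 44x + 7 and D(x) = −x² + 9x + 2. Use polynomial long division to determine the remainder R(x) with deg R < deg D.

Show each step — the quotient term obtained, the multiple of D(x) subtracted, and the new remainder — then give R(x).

R(x) = −5

Step 1: lead(−x⁶ + 5x⁵ + 44x⁴ − 41x³ − 63x² + 44x + 7) ÷ lead(D) = −x⁶ ÷ −x² = x⁴. Subtract (x⁴)·D = −x⁶ + 9x⁵ + 2x⁴. Remainder: −4x⁵ + 42x⁴ − 41x³ − 63x² + 44x + 7.
Step 2: lead(−4x⁵ + 42x⁴ − 41x³ − 63x² + 44x + 7) ÷ lead(D) = −4x⁵ ÷ −x² = 4x³. Subtract (4x³)·D = −4x⁵ + 36x⁴ + 8x³. Remainder: 6x⁴ − 49x³ − 63x² + 44x + 7.
Step 3: lead(6x⁴ − 49x³ − 63x² + 44x + 7) ÷ lead(D) = 6x⁴ ÷ −x² = −6x². Subtract (−6x²)·D = 6x⁴ − 54x³ − 12x². Remainder: 5x³ − 51x² + 44x + 7.
Step 4: lead(5x³ − 51x² + 44x + 7) ÷ lead(D) = 5x³ ÷ −x² = −5x. Subtract (−5x)·D = 5x³ − 45x² − 10x. Remainder: −6x² + 54x + 7.
Step 5: lead(−6x² + 54x + 7) ÷ lead(D) = −6x² ÷ −x² = 6. Subtract (6)·D = −6x² + 54x + 12. Remainder: −5.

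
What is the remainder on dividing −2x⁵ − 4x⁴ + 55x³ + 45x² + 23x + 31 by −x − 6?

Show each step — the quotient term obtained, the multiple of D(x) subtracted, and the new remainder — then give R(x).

Step 1: lead(−2x⁵ − 4x⁴ + 55x³ + 45x² + 23x + 31) ÷ lead(D) = −2x⁵ ÷ −x = 2x⁴. Subtract (2x⁴)·D = −2x⁵ − 12x⁴. Remainder: 8x⁴ + 55x³ + 45x² + 23x + 31.
Step 2: lead(8x⁴ + 55x³ + 45x² + 23x + 31) ÷ lead(D) = 8x⁴ ÷ −x = −8x³. Subtract (−8x³)·D = 8x⁴ + 48x³. Remainder: 7x³ + 45x² + 23x + 31.
Step 3: lead(7x³ + 45x² + 23x + 31) ÷ lead(D) = 7x³ ÷ −x = −7x². Subtract (−7x²)·D = 7x³ + 42x². Remainder: 3x² + 23x + 31.
Step 4: lead(3x² + 23x + 31) ÷ lead(D) = 3x² ÷ −x = −3x. Subtract (−3x)·D = 3x² + 18x. Remainder: 5x + 31.
Step 5: lead(5x + 31) ÷ lead(D) = 5x ÷ −x = −5. Subtract (−5)·D = 5x + 30. Remainder: 1.

R(x) = 1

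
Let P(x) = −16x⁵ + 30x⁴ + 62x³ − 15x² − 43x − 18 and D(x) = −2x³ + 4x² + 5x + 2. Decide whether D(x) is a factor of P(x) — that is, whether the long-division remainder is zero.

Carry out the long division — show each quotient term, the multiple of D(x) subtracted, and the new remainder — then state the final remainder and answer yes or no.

R(x) = 0, so D(x) is a factor of P(x). yes

Step 1: lead(−16x⁵ + 30x⁴ + 62x³ − 15x² − 43x − 18) ÷ lead(D) = −16x⁵ ÷ −2x³ = 8x². Subtract (8x²)·D = −16x⁵ + 32x⁴ + 40x³ + 16x². Remainder: −2x⁴ + 22x³ − 31x² − 43x − 18.
Step 2: lead(−2x⁴ + 22x³ − 31x² − 43x − 18) ÷ lead(D) = −2x⁴ ÷ −2x³ = x. Subtract (x)·D = −2x⁴ + 4x³ + 5x² + 2x. Remainder: 18x³ − 36x² − 45x − 18.
Step 3: lead(18x³ − 36x² − 45x − 18) ÷ lead(D) = 18x³ ÷ −2x³ = −9. Subtract (−9)·D = 18x³ − 36x² − 45x − 18. Remainder: 0.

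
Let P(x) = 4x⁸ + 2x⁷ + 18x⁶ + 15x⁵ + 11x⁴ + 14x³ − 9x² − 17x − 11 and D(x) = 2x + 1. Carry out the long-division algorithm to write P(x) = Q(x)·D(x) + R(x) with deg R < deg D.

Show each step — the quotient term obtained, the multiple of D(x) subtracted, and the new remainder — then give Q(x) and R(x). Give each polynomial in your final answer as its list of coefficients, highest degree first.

Step 1: lead(4x⁸ + 2x⁷ + 18x⁶ + 15x⁵ + 11x⁴ + 14x³ − 9x² − 17x − 11) ÷ lead(D) = 4x⁸ ÷ 2x = 2x⁷. Subtract (2x⁷)·D = 4x⁸ + 2x⁷. Remainder: 18x⁶ + 15x⁵ + 11x⁴ + 14x³ − 9x² − 17x − 11.
Step 2: lead(18x⁶ + 15x⁵ + 11x⁴ + 14x³ − 9x² − 17x − 11) ÷ lead(D) = 18x⁶ ÷ 2x = 9x⁵. Subtract (9x⁵)·D = 18x⁶ + 9x⁵. Remainder: 6x⁵ + 11x⁴ + 14x³ − 9x² − 17x − 11.
Step 3: lead(6x⁵ + 11x⁴ + 14x³ − 9x² − 17x − 11) ÷ lead(D) = 6x⁵ ÷ 2x = 3x⁴. Subtract (3x⁴)·D = 6x⁵ + 3x⁴. Remainder: 8x⁴ + 14x³ − 9x² − 17x − 11.
Step 4: lead(8x⁴ + 14x³ − 9x² − 17x − 11) ÷ lead(D) = 8x⁴ ÷ 2x = 4x³. Subtract (4x³)·D = 8x⁴ + 4x³. Remainder: 10x³ − 9x² − 17x − 11.
Step 5: lead(10x³ − 9x² − 17x − 11) ÷ lead(D) = 10x³ ÷ 2x = 5x². Subtract (5x²)·D = 10x³ + 5x². Remainder: −14x² − 17x − 11.
Step 6: lead(−14x² − 17x − 11) ÷ lead(D) = −14x² ÷ 2x = −7x. Subtract (−7x)·D = −14x² − 7x. Remainder: −10x − 11.
Step 7: lead(−10x − 11) ÷ lead(D) = −10x ÷ 2x = −5. Subtract (−5)·D = −10x − 5. Remainder: −6.

Q = [2, 0, 9, 3, 4, 5, -7, -5]; R = [-6]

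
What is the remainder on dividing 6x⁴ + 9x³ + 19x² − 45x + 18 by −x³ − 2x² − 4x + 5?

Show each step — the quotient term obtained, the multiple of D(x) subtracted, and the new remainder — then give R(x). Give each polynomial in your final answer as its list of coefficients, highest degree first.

Step 1: lead(6x⁴ + 9x³ + 19x² − 45x + 18) ÷ lead(D) = 6x⁴ ÷ −x³ = −6x. Subtract (−6x)·D = 6x⁴ + 12x³ + 24x² − 30x. Remainder: −3x³ − 5x² − 15x + 18.
Step 2: lead(−3x³ − 5x² − 15x + 18) ÷ lead(D) = −3x³ ÷ −x³ = 3. Subtract (3)·D = −3x³ − 6x² − 12x + 15. Remainder: x² − 3x + 3.

R = [1, -3, 3]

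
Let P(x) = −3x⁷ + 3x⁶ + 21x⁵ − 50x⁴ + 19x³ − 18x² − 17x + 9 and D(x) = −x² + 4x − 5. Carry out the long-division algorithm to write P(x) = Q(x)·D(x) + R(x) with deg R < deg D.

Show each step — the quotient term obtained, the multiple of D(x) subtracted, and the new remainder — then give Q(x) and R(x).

Step 1: lead(−3x⁷ + 3x⁶ + 21x⁵ − 50x⁴ + 19x³ − 18x² − 17x + 9) ÷ lead(D) = −3x⁷ ÷ −x² = 3x⁵. Subtract (3x⁵)·D = −3x⁷ + 12x⁶ − 15x⁵. Remainder: −9x⁶ + 36x⁵ − 50x⁴ + 19x³ − 18x² − 17x + 9.
Step 2: lead(−9x⁶ + 36x⁵ − 50x⁴ + 19x³ − 18x² − 17x + 9) ÷ lead(D) = −9x⁶ ÷ −x² = 9x⁴. Subtract (9x⁴)·D = −9x⁶ + 36x⁵ − 45x⁴. Remainder: −5x⁴ + 19x³ − 18x² − 17x + 9.
Step 3: lead(−5x⁴ + 19x³ − 18x² − 17x + 9) ÷ lead(D) = −5x⁴ ÷ −x² = 5x². Subtract (5x²)·D = −5x⁴ + 20x³ − 25x². Remainder: −x³ + 7x² − 17x + 9.
Step 4: lead(−x³ + 7x² − 17x + 9) ÷ lead(D) = −x³ ÷ −x² = x. Subtract (x)·D = −x³ + 4x² − 5x. Remainder: 3x² − 12x + 9.
Step 5: lead(3x² − 12x + 9) ÷ lead(D) = 3x² ÷ −x² = −3. Subtract (−3)·D = 3x² − 12x + 15. Remainder: −6.

Q(x) = 3x⁵ + 9x⁴ + 5x² + x − 3; R(x) = −6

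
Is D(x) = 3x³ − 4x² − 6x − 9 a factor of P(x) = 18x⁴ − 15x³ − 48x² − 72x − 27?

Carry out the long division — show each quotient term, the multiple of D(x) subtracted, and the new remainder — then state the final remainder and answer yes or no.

R(x) = 0, so D(x) is a factor of P(x). yes

Step 1: lead(18x⁴ − 15x³ − 48x² − 72x − 27) ÷ lead(D) = 18x⁴ ÷ 3x³ = 6x. Subtract (6x)·D = 18x⁴ − 24x³ − 36x² − 54x. Remainder: 9x³ − 12x² − 18x − 27.
Step 2: lead(9x³ − 12x² − 18x − 27) ÷ lead(D) = 9x³ ÷ 3x³ = 3. Subtract (3)·D = 9x³ − 12x² − 18x − 27. Remainder: 0.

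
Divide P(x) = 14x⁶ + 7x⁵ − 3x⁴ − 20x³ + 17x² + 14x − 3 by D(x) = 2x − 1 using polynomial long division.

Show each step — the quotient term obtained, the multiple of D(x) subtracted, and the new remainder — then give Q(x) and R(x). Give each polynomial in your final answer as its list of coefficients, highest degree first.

Q = [7, 7, 2, -9, 4, 9]; R = [6]

Step 1: lead(14x⁶ + 7x⁵ − 3x⁴ − 20x³ + 17x² + 14x − 3) ÷ lead(D) = 14x⁶ ÷ 2x = 7x⁵. Subtract (7x⁵)·D = 14x⁶ − 7x⁵. Remainder: 14x⁵ − 3x⁴ − 20x³ + 17x² + 14x − 3.
Step 2: lead(14x⁵ − 3x⁴ − 20x³ + 17x² + 14x − 3) ÷ lead(D) = 14x⁵ ÷ 2x = 7x⁴. Subtract (7x⁴)·D = 14x⁵ − 7x⁴. Remainder: 4x⁴ − 20x³ + 17x² + 14x − 3.
Step 3: lead(4x⁴ − 20x³ + 17x² + 14x − 3) ÷ lead(D) = 4x⁴ ÷ 2x = 2x³. Subtract (2x³)·D = 4x⁴ − 2x³. Remainder: −18x³ + 17x² + 14x − 3.
Step 4: lead(−18x³ + 17x² + 14x − 3) ÷ lead(D) = −18x³ ÷ 2x = −9x². Subtract (−9x²)·D = −18x³ + 9x². Remainder: 8x² + 14x − 3.
Step 5: lead(8x² + 14x − 3) ÷ lead(D) = 8x² ÷ 2x = 4x. Subtract (4x)·D = 8x² − 4x. Remainder: 18x − 3.
Step 6: lead(18x − 3) ÷ lead(D) = 18x ÷ 2x = 9. Subtract (9)·D = 18x − 9. Remainder: 6.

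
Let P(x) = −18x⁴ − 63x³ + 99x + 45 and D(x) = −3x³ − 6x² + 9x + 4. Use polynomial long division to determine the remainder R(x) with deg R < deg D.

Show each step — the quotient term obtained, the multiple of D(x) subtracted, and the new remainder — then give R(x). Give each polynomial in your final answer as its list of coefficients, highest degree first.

R = [-6, 9]

Step 1: lead(−18x⁴ − 63x³ + 99x + 45) ÷ lead(D) = −18x⁴ ÷ −3x³ = 6x. Subtract (6x)·D = −18x⁴ − 36x³ + 54x² + 24x. Remainder: −27x³ − 54x² + 75x + 45.
Step 2: lead(−27x³ − 54x² + 75x + 45) ÷ lead(D) = −27x³ ÷ −3x³ = 9. Subtract (9)·D = −27x³ − 54x² + 81x + 36. Remainder: −6x + 9.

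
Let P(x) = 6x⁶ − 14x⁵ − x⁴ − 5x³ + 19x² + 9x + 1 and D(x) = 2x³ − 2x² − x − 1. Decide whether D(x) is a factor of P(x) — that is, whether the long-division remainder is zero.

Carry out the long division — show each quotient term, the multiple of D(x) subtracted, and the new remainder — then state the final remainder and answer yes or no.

R(x) = −5, so D(x) is not a factor of P(x). no

Step 1: lead(6x⁶ − 14x⁵ − x⁴ − 5x³ + 19x² + 9x + 1) ÷ lead(D) = 6x⁶ ÷ 2x³ = 3x³. Subtract (3x³)·D = 6x⁶ − 6x⁵ − 3x⁴ − 3x³. Remainder: −8x⁵ + 2x⁴ − 2x³ + 19x² + 9x + 1.
Step 2: lead(−8x⁵ + 2x⁴ − 2x³ + 19x² + 9x + 1) ÷ lead(D) = −8x⁵ ÷ 2x³ = −4x². Subtract (−4x²)·D = −8x⁵ + 8x⁴ + 4x³ + 4x². Remainder: −6x⁴ − 6x³ + 15x² + 9x + 1.
Step 3: lead(−6x⁴ − 6x³ + 15x² + 9x + 1) ÷ lead(D) = −6x⁴ ÷ 2x³ = −3x. Subtract (−3x)·D = −6x⁴ + 6x³ + 3x² + 3x. Remainder: −12x³ + 12x² + 6x + 1.
Step 4: lead(−12x³ + 12x² + 6x + 1) ÷ lead(D) = −12x³ ÷ 2x³ = −6. Subtract (−6)·D = −12x³ + 12x² + 6x + 6. Remainder: −5.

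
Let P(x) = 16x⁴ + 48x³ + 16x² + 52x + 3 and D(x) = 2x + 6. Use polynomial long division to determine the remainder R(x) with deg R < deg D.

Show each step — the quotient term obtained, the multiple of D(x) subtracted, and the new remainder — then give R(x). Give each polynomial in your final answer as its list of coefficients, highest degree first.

Step 1: lead(16x⁴ + 48x³ + 16x² + 52x + 3) ÷ lead(D) = 16x⁴ ÷ 2x = 8x³. Subtract (8x³)·D = 16x⁴ + 48x³. Remainder: 16x² + 52x + 3.
Step 2: lead(16x² + 52x + 3) ÷ lead(D) = 16x² ÷ 2x = 8x. Subtract (8x)·D = 16x² + 48x. Remainder: 4x + 3.
Step 3: lead(4x + 3) ÷ lead(D) = 4x ÷ 2x = 2. Subtract (2)·D = 4x + 12. Remainder: −9.

R = [-9]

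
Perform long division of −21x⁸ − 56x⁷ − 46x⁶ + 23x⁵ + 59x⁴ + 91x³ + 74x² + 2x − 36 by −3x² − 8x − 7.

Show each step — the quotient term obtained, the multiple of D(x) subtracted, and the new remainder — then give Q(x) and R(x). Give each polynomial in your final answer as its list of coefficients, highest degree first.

Step 1: lead(−21x⁸ − 56x⁷ − 46x⁶ + 23x⁵ + 59x⁴ + 91x³ + 74x² + 2x − 36) ÷ lead(D) = −21x⁸ ÷ −3x² = 7x⁶. Subtract (7x⁶)·D = −21x⁸ − 56x⁷ − 49x⁶. Remainder: 3x⁶ + 23x⁵ + 59x⁴ + 91x³ + 74x² + 2x − 36.
Step 2: lead(3x⁶ + 23x⁵ + 59x⁴ + 91x³ + 74x² + 2x − 36) ÷ lead(D) = 3x⁶ ÷ −3x² = −x⁴. Subtract (−x⁴)·D = 3x⁶ + 8x⁵ + 7x⁴. Remainder: 15x⁵ + 52x⁴ + 91x³ + 74x² + 2x − 36.
Step 3: lead(15x⁵ + 52x⁴ + 91x³ + 74x² + 2x − 36) ÷ lead(D) = 15x⁵ ÷ −3x² = −5x³. Subtract (−5x³)·D = 15x⁵ + 40x⁴ + 35x³. Remainder: 12x⁴ + 56x³ + 74x² + 2x − 36.
Step 4: lead(12x⁴ + 56x³ + 74x² + 2x − 36) ÷ lead(D) = 12x⁴ ÷ −3x² = −4x². Subtract (−4x²)·D = 12x⁴ + 32x³ + 28x². Remainder: 24x³ + 46x² + 2x − 36.
Step 5: lead(24x³ + 46x² + 2x − 36) ÷ lead(D) = 24x³ ÷ −3x² = −8x. Subtract (−8x)·D = 24x³ + 64x² + 56x. Remainder: −18x² − 54x − 36.
Step 6: lead(−18x² − 54x − 36) ÷ lead(D) = −18x² ÷ −3x² = 6. Subtract (6)·D = −18x² − 48x − 42. Remainder: −6x + 6.

Q = [7, 0, -1, -5, -4, -8, 6]; R = [-6, 6]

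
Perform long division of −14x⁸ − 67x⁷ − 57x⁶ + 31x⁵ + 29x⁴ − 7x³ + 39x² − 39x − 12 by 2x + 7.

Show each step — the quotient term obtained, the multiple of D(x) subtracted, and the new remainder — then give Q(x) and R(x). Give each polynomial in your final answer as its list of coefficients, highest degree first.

Step 1: lead(−14x⁸ − 67x⁷ − 57x⁶ + 31x⁵ + 29x⁴ − 7x³ + 39x² − 39x − 12) ÷ lead(D) = −14x⁸ ÷ 2x = −7x⁷. Subtract (−7x⁷)·D = −14x⁸ − 49x⁷. Remainder: −18x⁷ − 57x⁶ + 31x⁵ + 29x⁴ − 7x³ + 39x² − 39x − 12.
Step 2: lead(−18x⁷ − 57x⁶ + 31x⁵ + 29x⁴ − 7x³ + 39x² − 39x − 12) ÷ lead(D) = −18x⁷ ÷ 2x = −9x⁶. Subtract (−9x⁶)·D = −18x⁷ − 63x⁶. Remainder: 6x⁶ + 31x⁵ + 29x⁴ − 7x³ + 39x² − 39x − 12.
Step 3: lead(6x⁶ + 31x⁵ + 29x⁴ − 7x³ + 39x² − 39x − 12) ÷ lead(D) = 6x⁶ ÷ 2x = 3x⁵. Subtract (3x⁵)·D = 6x⁶ + 21x⁵. Remainder: 10x⁵ + 29x⁴ − 7x³ + 39x² − 39x − 12.
Step 4: lead(10x⁵ + 29x⁴ − 7x³ + 39x² − 39x − 12) ÷ lead(D) = 10x⁵ ÷ 2x = 5x⁴. Subtract (5x⁴)·D = 10x⁵ + 35x⁴. Remainder: −6x⁴ − 7x³ + 39x² − 39x − 12.
Step 5: lead(−6x⁴ − 7x³ + 39x² − 39x − 12) ÷ lead(D) = −6x⁴ ÷ 2x = −3x³. Subtract (−3x³)·D = −6x⁴ − 21x³. Remainder: 14x³ + 39x² − 39x − 12.
Step 6: lead(14x³ + 39x² − 39x − 12) ÷ lead(D) = 14x³ ÷ 2x = 7x². Subtract (7x²)·D = 14x³ + 49x². Remainder: −10x² − 39x − 12.
Step 7: lead(−10x² − 39x − 12) ÷ lead(D) = −10x² ÷ 2x = −5x. Subtract (−5x)·D = −10x² − 35x. Remainder: −4x − 12.
Step 8: lead(−4x − 12) ÷ lead(D) = −4x ÷ 2x = −2. Subtract (−2)·D = −4x − 14. Remainder: 2.

Q = [-7, -9, 3, 5, -3, 7, -5, -2]; R = [2]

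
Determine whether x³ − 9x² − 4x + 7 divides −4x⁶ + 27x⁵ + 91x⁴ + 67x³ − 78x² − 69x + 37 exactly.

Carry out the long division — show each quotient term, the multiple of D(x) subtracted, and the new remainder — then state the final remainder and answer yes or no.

R(x) = 6x² − 7x + 2, so D(x) is not a factor of P(x). no

Step 1: lead(−4x⁶ + 27x⁵ + 91x⁴ + 67x³ − 78x² − 69x + 37) ÷ lead(D) = −4x⁶ ÷ x³ = −4x³. Subtract (−4x³)·D = −4x⁶ + 36x⁵ + 16x⁴ − 28x³. Remainder: −9x⁵ + 75x⁴ + 95x³ − 78x² − 69x + 37.
Step 2: lead(−9x⁵ + 75x⁴ + 95x³ − 78x² − 69x + 37) ÷ lead(D) = −9x⁵ ÷ x³ = −9x². Subtract (−9x²)·D = −9x⁵ + 81x⁴ + 36x³ − 63x². Remainder: −6x⁴ + 59x³ − 15x² − 69x + 37.
Step 3: lead(−6x⁴ + 59x³ − 15x² − 69x + 37) ÷ lead(D) = −6x⁴ ÷ x³ = −6x. Subtract (−6x)·D = −6x⁴ + 54x³ + 24x² − 42x. Remainder: 5x³ − 39x² − 27x + 37.
Step 4: lead(5x³ − 39x² − 27x + 37) ÷ lead(D) = 5x³ ÷ x³ = 5. Subtract (5)·D = 5x³ − 45x² − 20x + 35. Remainder: 6x² − 7x + 2.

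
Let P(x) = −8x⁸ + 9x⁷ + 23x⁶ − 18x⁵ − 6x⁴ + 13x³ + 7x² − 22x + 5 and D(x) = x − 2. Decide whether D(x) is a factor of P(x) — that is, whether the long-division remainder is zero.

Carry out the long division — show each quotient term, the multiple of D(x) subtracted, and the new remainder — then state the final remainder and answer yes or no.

Step 1: lead(−8x⁸ + 9x⁷ + 23x⁶ − 18x⁵ − 6x⁴ + 13x³ + 7x² − 22x + 5) ÷ lead(D) = −8x⁸ ÷ x = −8x⁷. Subtract (−8x⁷)·D = −8x⁸ + 16x⁷. Remainder: −7x⁷ + 23x⁶ − 18x⁵ − 6x⁴ + 13x³ + 7x² − 22x + 5.
Step 2: lead(−7x⁷ + 23x⁶ − 18x⁵ − 6x⁴ + 13x³ + 7x² − 22x + 5) ÷ lead(D) = −7x⁷ ÷ x = −7x⁶. Subtract (−7x⁶)·D = −7x⁷ + 14x⁶. Remainder: 9x⁶ − 18x⁵ − 6x⁴ + 13x³ + 7x² − 22x + 5.
Step 3: lead(9x⁶ − 18x⁵ − 6x⁴ + 13x³ + 7x² − 22x + 5) ÷ lead(D) = 9x⁶ ÷ x = 9x⁵. Subtract (9x⁵)·D = 9x⁶ − 18x⁵. Remainder: −6x⁴ + 13x³ + 7x² − 22x + 5.
Step 4: lead(−6x⁴ + 13x³ + 7x² − 22x + 5) ÷ lead(D) = −6x⁴ ÷ x = −6x³. Subtract (−6x³)·D = −6x⁴ + 12x³. Remainder: x³ + 7x² − 22x + 5.
Step 5: lead(x³ + 7x² − 22x + 5) ÷ lead(D) = x³ ÷ x = x². Subtract (x²)·D = x³ − 2x². Remainder: 9x² − 22x + 5.
Step 6: lead(9x² − 22x + 5) ÷ lead(D) = 9x² ÷ x = 9x. Subtract (9x)·D = 9x² − 18x. Remainder: −4x + 5.
Step 7: lead(−4x + 5) ÷ lead(D) = −4x ÷ x = −4. Subtract (−4)·D = −4x + 8. Remainder: −3.

R(x) = −3, so D(x) is not a factor of P(x). no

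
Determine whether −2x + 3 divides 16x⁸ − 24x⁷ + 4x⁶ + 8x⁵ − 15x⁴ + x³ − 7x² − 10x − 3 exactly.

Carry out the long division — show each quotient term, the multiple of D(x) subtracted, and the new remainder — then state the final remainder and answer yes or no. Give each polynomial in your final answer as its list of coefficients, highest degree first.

R = [0], so D(x) is a factor of P(x). yes

Step 1: lead(16x⁸ − 24x⁷ + 4x⁶ + 8x⁵ − 15x⁴ + x³ − 7x² − 10x − 3) ÷ lead(D) = 16x⁸ ÷ −2x = −8x⁷. Subtract (−8x⁷)·D = 16x⁸ − 24x⁷. Remainder: 4x⁶ + 8x⁵ − 15x⁴ + x³ − 7x² − 10x − 3.
Step 2: lead(4x⁶ + 8x⁵ − 15x⁴ + x³ − 7x² − 10x − 3) ÷ lead(D) = 4x⁶ ÷ −2x = −2x⁵. Subtract (−2x⁵)·D = 4x⁶ − 6x⁵. Remainder: 14x⁵ − 15x⁴ + x³ − 7x² − 10x − 3.
Step 3: lead(14x⁵ − 15x⁴ + x³ − 7x² − 10x − 3) ÷ lead(D) = 14x⁵ ÷ −2x = −7x⁴. Subtract (−7x⁴)·D = 14x⁵ − 21x⁴. Remainder: 6x⁴ + x³ − 7x² − 10x − 3.
Step 4: lead(6x⁴ + x³ − 7x² − 10x − 3) ÷ lead(D) = 6x⁴ ÷ −2x = −3x³. Subtract (−3x³)·D = 6x⁴ − 9x³. Remainder: 10x³ − 7x² − 10x − 3.
Step 5: lead(10x³ − 7x² − 10x − 3) ÷ lead(D) = 10x³ ÷ −2x = −5x². Subtract (−5x²)·D = 10x³ − 15x². Remainder: 8x² − 10x − 3.
Step 6: lead(8x² − 10x − 3) ÷ lead(D) = 8x² ÷ −2x = −4x. Subtract (−4x)·D = 8x² − 12x. Remainder: 2x − 3.
Step 7: lead(2x − 3) ÷ lead(D) = 2x ÷ −2x = −1. Subtract (−1)·D = 2x − 3. Remainder: 0.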